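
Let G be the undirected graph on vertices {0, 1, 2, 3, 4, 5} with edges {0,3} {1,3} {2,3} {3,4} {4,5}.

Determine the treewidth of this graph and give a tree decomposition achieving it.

The largest bag has 2 vertices, giving width 1; this decomposition certifies tw(G) ≤ 1. G has an edge, so its treewidth is at least 1. Therefore the treewidth is 1.

Treewidth 1.
One such decomposition:
Bags: B1 = {3, 4}  B2 = {0, 3}  B3 = {4, 5}  B4 = {2, 3}  B5 = {1, 3}
Tree: B1–B2, B1–B3, B1–B4, B1–B5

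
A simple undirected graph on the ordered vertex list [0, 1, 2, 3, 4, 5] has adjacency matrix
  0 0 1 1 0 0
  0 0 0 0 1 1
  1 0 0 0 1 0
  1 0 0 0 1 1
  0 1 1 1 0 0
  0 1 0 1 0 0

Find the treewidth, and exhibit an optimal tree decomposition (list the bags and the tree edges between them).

Each bag holds 3 vertices, so the decomposition has width 2, which upper-bounds the treewidth. Since 1–5–3–4–1 is a cycle in G, G is not acyclic. Forests are exactly the graphs of treewidth ≤ 1, so tw(G) ≥ 2. Hence tw(G) = 2 exactly.

Treewidth 2.
One optimal decomposition is:
Bags: B1 = {1, 4, 5}  B2 = {3, 4, 5}  B3 = {2, 3, 4}  B4 = {0, 2, 3}
Tree: B1–B2, B2–B3, B3–B4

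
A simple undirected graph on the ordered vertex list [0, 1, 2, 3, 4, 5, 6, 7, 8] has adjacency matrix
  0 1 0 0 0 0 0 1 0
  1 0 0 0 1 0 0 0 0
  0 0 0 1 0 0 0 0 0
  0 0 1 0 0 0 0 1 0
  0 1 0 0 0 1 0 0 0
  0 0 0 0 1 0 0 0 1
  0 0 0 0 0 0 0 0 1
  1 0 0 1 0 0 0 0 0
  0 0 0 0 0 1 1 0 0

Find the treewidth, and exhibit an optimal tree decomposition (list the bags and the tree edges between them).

Each bag holds 2 vertices, so the decomposition has width 1, which upper-bounds the treewidth. Any graph with an edge has treewidth ≥ 1, and G has the edge 2–3. Combining the bounds, tw(G) = 1.

Treewidth 1.
One such decomposition:
Bags: B1 = {2, 3}  B2 = {3, 7}  B3 = {0, 7}  B4 = {0, 1}  B5 = {1, 4}  B6 = {4, 5}  B7 = {5, 8}  B8 = {6, 8}
Tree: B1–B2, B2–B3, B3–B4, B4–B5, B5–B6, B6–B7, B7–B8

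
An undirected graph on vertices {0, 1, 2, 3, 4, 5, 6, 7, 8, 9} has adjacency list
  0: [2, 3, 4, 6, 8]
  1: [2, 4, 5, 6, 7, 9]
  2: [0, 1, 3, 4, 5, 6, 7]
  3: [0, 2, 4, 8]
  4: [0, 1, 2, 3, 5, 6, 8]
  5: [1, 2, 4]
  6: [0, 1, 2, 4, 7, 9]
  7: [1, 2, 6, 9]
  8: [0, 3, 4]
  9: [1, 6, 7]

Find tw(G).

3

A width-3 tree decomposition is:
Bags: B1 = {0, 2, 4, 6}  B2 = {1, 2, 4, 6}  B3 = {1, 2, 6, 7}  B4 = {1, 2, 4, 5}  B5 = {0, 2, 3, 4}  B6 = {0, 3, 4, 8}  B7 = {1, 6, 7, 9}
Tree: B1–B2, B2–B3, B2–B4, B1–B5, B5–B6, B3–B7
Every bag has size at most 4, so the width is 4 − 1 = 3 and tw(G) ≤ 3. On the other hand G contains the 4-clique {0, 3, 4, 8}. A clique must lie in a single bag of any decomposition, so no decomposition can have width below 3. Therefore the treewidth is 3.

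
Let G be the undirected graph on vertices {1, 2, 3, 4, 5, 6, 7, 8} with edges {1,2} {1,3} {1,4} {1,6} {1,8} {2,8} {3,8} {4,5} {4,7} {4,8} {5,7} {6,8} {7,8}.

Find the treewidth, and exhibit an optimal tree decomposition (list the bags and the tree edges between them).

The largest bag has 3 vertices, giving width 2; this decomposition certifies tw(G) ≤ 2. Conversely, {1, 2, 8} is a clique of size 3, and the vertices of any clique must share a bag in every tree decomposition; so some bag has ≥ 3 vertices and tw(G) ≥ 2. Hence tw(G) = 2 exactly.

Treewidth 2.
One optimal decomposition is:
Bags: B1 = {1, 4, 8}  B2 = {1, 2, 8}  B3 = {4, 7, 8}  B4 = {4, 5, 7}  B5 = {1, 3, 8}  B6 = {1, 6, 8}
Tree: B1–B2, B1–B3, B3–B4, B1–B5, B1–B6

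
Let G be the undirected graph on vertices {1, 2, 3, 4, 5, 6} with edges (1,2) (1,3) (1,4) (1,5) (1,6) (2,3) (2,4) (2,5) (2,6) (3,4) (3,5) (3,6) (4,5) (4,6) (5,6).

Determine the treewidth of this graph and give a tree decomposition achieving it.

With just one bag of size 6, the width is 6 − 1 = 5, so tw(G) ≤ 5. For the lower bound, the 6 vertices {1, 2, 3, 4, 5, 6} are pairwise adjacent, and any tree decomposition puts a clique entirely inside one bag — forcing width ≥ 5. Therefore the treewidth is 5.

Treewidth 5.
Bags: B1 = {1, 2, 3, 4, 5, 6}
Tree: (single bag)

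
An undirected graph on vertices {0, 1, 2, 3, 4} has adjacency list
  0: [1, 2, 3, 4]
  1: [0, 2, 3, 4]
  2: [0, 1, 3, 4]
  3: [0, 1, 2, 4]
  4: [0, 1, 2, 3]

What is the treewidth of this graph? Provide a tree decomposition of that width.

A single bag containing all 5 vertices is trivially a valid decomposition of width 4. For the lower bound, the 5 vertices {0, 1, 2, 3, 4} are pairwise adjacent, and any tree decomposition puts a clique entirely inside one bag — forcing width ≥ 4. Combining the bounds, tw(G) = 4.

Treewidth 4.
One optimal decomposition is:
Bags: B1 = {0, 1, 2, 3, 4}
Tree: (single bag)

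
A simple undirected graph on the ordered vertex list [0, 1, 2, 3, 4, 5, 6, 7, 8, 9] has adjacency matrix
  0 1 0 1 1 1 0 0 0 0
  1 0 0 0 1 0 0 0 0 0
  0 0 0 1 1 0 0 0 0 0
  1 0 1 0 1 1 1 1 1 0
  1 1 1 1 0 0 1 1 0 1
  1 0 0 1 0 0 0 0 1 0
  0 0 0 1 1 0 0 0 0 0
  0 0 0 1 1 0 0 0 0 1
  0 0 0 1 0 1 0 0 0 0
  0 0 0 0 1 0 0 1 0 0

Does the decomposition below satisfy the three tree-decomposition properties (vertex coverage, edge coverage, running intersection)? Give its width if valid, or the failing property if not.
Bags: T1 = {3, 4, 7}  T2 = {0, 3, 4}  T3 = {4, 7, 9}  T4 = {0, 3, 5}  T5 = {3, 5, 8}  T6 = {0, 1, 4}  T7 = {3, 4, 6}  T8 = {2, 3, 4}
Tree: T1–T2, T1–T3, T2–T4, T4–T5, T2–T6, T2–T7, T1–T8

Yes; width 2.

Every vertex of G appears in some bag (union = {0, 1, 2, 3, 4, 5, 6, 7, 8, 9}); every edge is covered by a bag; and for each vertex v the set of bags containing v is connected in the bag tree. The decomposition is therefore valid. The largest bag has 3 vertices, so the width is 2.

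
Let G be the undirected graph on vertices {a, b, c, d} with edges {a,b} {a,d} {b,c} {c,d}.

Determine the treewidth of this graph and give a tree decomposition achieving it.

Treewidth 2.
Bags: B1 = {a, b, c}  B2 = {a, c, d}
Tree: B1–B2

Every bag has size at most 3, so the width is 3 − 1 = 2 and tw(G) ≤ 2. Since a–b–c–d–a is a cycle in G, G is not acyclic. Forests are exactly the graphs of treewidth ≤ 1, so tw(G) ≥ 2. Therefore the treewidth is 2.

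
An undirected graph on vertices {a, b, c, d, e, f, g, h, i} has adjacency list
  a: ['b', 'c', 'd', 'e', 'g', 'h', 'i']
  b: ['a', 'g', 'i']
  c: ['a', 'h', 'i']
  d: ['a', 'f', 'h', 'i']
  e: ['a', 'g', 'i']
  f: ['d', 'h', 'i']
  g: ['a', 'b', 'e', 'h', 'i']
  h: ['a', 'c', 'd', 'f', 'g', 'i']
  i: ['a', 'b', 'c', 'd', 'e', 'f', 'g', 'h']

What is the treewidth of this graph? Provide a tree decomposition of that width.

The largest bag has 4 vertices, giving width 3; this decomposition certifies tw(G) ≤ 3. Conversely, {a, d, h, i} is a clique of size 4, and the vertices of any clique must share a bag in every tree decomposition; so some bag has ≥ 4 vertices and tw(G) ≥ 3. The upper and lower bounds meet at 3, so that is the treewidth.

Treewidth 3.
One optimal decomposition is:
Bags: B1 = {a, e, g, i}  B2 = {a, g, h, i}  B3 = {a, d, h, i}  B4 = {d, f, h, i}  B5 = {a, b, g, i}  B6 = {a, c, h, i}
Tree: B1–B2, B2–B3, B3–B4, B2–B5, B2–B6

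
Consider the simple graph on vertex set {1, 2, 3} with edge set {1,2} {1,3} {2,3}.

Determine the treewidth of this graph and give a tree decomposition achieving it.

A single bag containing all 3 vertices is trivially a valid decomposition of width 2. For the lower bound, the 3 vertices {1, 2, 3} are pairwise adjacent, and any tree decomposition puts a clique entirely inside one bag — forcing width ≥ 2. The upper and lower bounds meet at 2, so that is the treewidth.

Treewidth 2.
One such decomposition:
Bags: B1 = {1, 2, 3}
Tree: (single bag)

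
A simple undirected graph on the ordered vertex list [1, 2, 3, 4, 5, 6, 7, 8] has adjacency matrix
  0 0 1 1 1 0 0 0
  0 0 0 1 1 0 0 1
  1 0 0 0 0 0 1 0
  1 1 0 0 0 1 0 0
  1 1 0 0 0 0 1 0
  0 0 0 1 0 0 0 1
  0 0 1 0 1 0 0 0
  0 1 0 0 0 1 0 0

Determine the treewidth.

A width-2 tree decomposition is:
Bags: B1 = {1, 3, 7}  B2 = {1, 5, 7}  B3 = {1, 4, 5}  B4 = {2, 4, 5}  B5 = {2, 4, 6}  B6 = {2, 6, 8}
Tree: B1–B2, B2–B3, B3–B4, B4–B5, B5–B6
The largest bag has 3 vertices, giving width 2; this decomposition certifies tw(G) ≤ 2. The edges 3–7–5–1–3 form a cycle, so G is not a tree and its treewidth is at least 2. Hence tw(G) = 2 exactly.

2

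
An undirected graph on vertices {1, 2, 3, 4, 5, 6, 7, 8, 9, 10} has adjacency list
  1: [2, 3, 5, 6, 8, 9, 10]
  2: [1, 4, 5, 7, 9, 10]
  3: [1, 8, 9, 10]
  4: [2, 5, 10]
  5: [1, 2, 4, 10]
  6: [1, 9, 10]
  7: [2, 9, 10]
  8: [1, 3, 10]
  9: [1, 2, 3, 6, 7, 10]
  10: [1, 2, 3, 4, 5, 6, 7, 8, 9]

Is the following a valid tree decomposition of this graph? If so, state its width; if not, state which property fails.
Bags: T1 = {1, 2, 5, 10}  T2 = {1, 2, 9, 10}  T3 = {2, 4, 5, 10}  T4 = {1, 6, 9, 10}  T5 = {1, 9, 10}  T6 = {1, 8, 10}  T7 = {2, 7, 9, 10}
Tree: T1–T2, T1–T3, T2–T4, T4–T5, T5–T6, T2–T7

A tree decomposition must satisfy three properties: every vertex lies in some bag; for every edge, both endpoints lie together in some bag; and for every vertex, the bags containing it form a connected subtree. Here vertex 3 appears in no bag, so the decomposition is invalid.

No — vertex 3 appears in no bag.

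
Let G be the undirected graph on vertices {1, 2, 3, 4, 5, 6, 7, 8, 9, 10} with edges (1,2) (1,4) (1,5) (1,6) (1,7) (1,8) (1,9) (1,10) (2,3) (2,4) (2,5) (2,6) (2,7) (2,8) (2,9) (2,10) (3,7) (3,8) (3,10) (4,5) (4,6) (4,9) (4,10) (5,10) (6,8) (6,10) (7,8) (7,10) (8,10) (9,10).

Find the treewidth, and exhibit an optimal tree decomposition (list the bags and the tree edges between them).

Every bag has size at most 5, so the width is 5 − 1 = 4 and tw(G) ≤ 4. For the lower bound, the 5 vertices {1, 2, 6, 8, 10} are pairwise adjacent, and any tree decomposition puts a clique entirely inside one bag — forcing width ≥ 4. The upper and lower bounds meet at 4, so that is the treewidth.

Treewidth 4.
Bags: B1 = {1, 2, 7, 8, 10}  B2 = {1, 2, 6, 8, 10}  B3 = {1, 2, 4, 6, 10}  B4 = {2, 3, 7, 8, 10}  B5 = {1, 2, 4, 5, 10}  B6 = {1, 2, 4, 9, 10}
Tree: B1–B2, B2–B3, B1–B4, B3–B5, B3–B6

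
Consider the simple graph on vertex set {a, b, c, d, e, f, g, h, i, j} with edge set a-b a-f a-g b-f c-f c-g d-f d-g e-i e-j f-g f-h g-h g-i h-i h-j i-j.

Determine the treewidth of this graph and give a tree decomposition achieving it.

Every bag has size at most 3, so the width is 3 − 1 = 2 and tw(G) ≤ 2. For the lower bound, the 3 vertices {e, i, j} are pairwise adjacent, and any tree decomposition puts a clique entirely inside one bag — forcing width ≥ 2. Combining the bounds, tw(G) = 2.

Treewidth 2.
Bags: B1 = {f, g, h}  B2 = {g, h, i}  B3 = {a, f, g}  B4 = {h, i, j}  B5 = {a, b, f}  B6 = {e, i, j}  B7 = {c, f, g}  B8 = {d, f, g}
Tree: B1–B2, B1–B3, B2–B4, B3–B5, B4–B6, B1–B7, B7–B8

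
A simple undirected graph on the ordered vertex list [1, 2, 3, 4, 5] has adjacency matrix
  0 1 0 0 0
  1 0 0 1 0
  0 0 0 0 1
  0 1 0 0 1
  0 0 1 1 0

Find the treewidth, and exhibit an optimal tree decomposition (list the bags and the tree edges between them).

Treewidth 1.
One such decomposition:
Bags: B1 = {1, 2}  B2 = {2, 4}  B3 = {4, 5}  B4 = {3, 5}
Tree: B1–B2, B2–B3, B3–B4

The largest bag has 2 vertices, giving width 1; this decomposition certifies tw(G) ≤ 1. Any graph with an edge has treewidth ≥ 1, and G has the edge 1–2. Therefore the treewidth is 1.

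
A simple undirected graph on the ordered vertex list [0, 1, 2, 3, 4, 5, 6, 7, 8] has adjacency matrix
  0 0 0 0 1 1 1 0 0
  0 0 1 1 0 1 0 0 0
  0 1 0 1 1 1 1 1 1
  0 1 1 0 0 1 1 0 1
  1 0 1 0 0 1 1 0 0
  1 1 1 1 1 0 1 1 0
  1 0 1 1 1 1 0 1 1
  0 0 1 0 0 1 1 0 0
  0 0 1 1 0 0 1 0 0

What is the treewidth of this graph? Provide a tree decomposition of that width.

Every bag has size at most 4, so the width is 4 − 1 = 3 and tw(G) ≤ 3. For the lower bound, the 4 vertices {0, 4, 5, 6} are pairwise adjacent, and any tree decomposition puts a clique entirely inside one bag — forcing width ≥ 3. The upper and lower bounds meet at 3, so that is the treewidth.

Treewidth 3.
One optimal decomposition is:
Bags: B1 = {2, 3, 5, 6}  B2 = {2, 3, 6, 8}  B3 = {2, 4, 5, 6}  B4 = {2, 5, 6, 7}  B5 = {1, 2, 3, 5}  B6 = {0, 4, 5, 6}
Tree: B1–B2, B1–B3, B3–B4, B1–B5, B3–B6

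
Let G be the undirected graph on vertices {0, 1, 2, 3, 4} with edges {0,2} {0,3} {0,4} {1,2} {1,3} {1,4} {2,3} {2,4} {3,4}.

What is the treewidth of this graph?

A width-3 tree decomposition is:
Bags: B1 = {1, 2, 3, 4}  B2 = {0, 2, 3, 4}
Tree: B1–B2
Every bag has size at most 4, so the width is 4 − 1 = 3 and tw(G) ≤ 3. For the lower bound, the 4 vertices {0, 2, 3, 4} are pairwise adjacent, and any tree decomposition puts a clique entirely inside one bag — forcing width ≥ 3. Therefore the treewidth is 3.

3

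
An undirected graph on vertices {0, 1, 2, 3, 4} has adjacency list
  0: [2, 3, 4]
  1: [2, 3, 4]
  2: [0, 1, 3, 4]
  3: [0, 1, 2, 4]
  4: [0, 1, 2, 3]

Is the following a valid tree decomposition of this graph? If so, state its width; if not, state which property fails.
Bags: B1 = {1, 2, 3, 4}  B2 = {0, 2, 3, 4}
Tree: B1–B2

Vertex coverage: the bags together contain {0, 1, 2, 3, 4}, the full vertex set. Edge coverage: each edge of G has both endpoints in at least one bag. Running intersection: for every vertex, the bags containing it form a connected subtree. All three properties hold, so this is a valid tree decomposition of width max|bag| − 1 = 3, and hence tw(G) ≤ 3.

Yes; width 3.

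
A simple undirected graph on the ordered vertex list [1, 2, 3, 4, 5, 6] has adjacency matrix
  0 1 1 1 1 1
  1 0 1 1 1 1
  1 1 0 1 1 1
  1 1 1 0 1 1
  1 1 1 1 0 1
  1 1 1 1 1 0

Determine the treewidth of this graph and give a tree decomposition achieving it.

Treewidth 5.
Bags: B1 = {1, 2, 3, 4, 5, 6}
Tree: (single bag)

A single bag containing all 6 vertices is trivially a valid decomposition of width 5. On the other hand G contains the 6-clique {1, 2, 3, 4, 5, 6}. A clique must lie in a single bag of any decomposition, so no decomposition can have width below 5. The upper and lower bounds meet at 5, so that is the treewidth.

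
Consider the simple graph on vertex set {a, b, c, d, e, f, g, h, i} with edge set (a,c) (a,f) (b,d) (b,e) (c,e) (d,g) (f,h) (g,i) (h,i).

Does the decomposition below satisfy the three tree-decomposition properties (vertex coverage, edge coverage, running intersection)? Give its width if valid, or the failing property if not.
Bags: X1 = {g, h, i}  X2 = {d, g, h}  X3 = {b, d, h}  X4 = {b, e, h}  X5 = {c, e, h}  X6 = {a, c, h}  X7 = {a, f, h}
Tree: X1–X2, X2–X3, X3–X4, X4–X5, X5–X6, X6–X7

Vertex coverage: the bags together contain {a, b, c, d, e, f, g, h, i}, the full vertex set. Edge coverage: each edge of G has both endpoints in at least one bag. Running intersection: for every vertex, the bags containing it form a connected subtree. All three properties hold, so this is a valid tree decomposition of width max|bag| − 1 = 2, and hence tw(G) ≤ 2.

Yes; width 2.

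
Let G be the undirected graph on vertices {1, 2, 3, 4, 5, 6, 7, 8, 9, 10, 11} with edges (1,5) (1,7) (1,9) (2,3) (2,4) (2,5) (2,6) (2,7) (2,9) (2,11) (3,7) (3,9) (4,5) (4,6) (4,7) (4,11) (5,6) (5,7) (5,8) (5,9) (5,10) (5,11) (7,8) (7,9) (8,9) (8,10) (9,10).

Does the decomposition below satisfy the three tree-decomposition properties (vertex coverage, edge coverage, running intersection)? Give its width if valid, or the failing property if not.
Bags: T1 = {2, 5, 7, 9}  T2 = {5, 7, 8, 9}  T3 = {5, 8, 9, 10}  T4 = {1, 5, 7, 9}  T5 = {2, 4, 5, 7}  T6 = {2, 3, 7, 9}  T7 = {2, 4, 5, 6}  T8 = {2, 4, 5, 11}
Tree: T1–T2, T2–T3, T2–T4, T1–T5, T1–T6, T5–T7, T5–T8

Vertex coverage: the bags together contain {1, 2, 3, 4, 5, 6, 7, 8, 9, 10, 11}, the full vertex set. Edge coverage: each edge of G has both endpoints in at least one bag. Running intersection: for every vertex, the bags containing it form a connected subtree. All three properties hold, so this is a valid tree decomposition of width max|bag| − 1 = 3, and hence tw(G) ≤ 3.

Yes; width 3.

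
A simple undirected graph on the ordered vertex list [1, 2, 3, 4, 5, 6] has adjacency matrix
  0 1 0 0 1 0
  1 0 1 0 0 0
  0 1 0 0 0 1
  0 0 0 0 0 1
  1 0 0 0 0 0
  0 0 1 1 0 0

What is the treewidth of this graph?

1

A width-1 tree decomposition is:
Bags: B1 = {1, 5}  B2 = {1, 2}  B3 = {2, 3}  B4 = {3, 6}  B5 = {4, 6}
Tree: B1–B2, B2–B3, B3–B4, B4–B5
Each bag holds 2 vertices, so the decomposition has width 1, which upper-bounds the treewidth. G has an edge, so its treewidth is at least 1. The upper and lower bounds meet at 1, so that is the treewidth.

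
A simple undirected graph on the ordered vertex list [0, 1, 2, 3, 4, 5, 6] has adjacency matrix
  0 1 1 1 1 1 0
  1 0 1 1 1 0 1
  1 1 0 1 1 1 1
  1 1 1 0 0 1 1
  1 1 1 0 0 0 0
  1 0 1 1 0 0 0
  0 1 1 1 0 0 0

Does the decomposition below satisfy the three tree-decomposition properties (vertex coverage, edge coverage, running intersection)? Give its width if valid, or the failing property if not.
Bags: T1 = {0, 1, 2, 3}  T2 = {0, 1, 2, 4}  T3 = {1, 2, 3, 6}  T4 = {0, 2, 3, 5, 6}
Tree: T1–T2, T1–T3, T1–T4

A tree decomposition must satisfy three properties: every vertex lies in some bag; for every edge, both endpoints lie together in some bag; and for every vertex, the bags containing it form a connected subtree. Here bags containing vertex 6 are not connected in the tree, so the decomposition is invalid.

No — bags containing vertex 6 are not connected in the tree.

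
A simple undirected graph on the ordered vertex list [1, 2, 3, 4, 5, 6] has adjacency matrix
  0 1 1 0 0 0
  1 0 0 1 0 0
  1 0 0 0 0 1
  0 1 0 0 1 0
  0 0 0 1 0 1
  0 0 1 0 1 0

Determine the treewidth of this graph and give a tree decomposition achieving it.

Every bag has size at most 3, so the width is 3 − 1 = 2 and tw(G) ≤ 2. The edges 4–5–6–3–1–2–4 form a cycle, so G is not a tree and its treewidth is at least 2. The upper and lower bounds meet at 2, so that is the treewidth.

Treewidth 2.
Bags: B1 = {4, 5, 6}  B2 = {3, 4, 6}  B3 = {1, 3, 4}  B4 = {1, 2, 4}
Tree: B1–B2, B2–B3, B3–B4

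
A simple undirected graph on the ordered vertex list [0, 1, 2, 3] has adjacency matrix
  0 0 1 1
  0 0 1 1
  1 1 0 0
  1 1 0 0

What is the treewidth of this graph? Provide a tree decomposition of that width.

Treewidth 2.
One such decomposition:
Bags: B1 = {0, 1, 2}  B2 = {0, 1, 3}
Tree: B1–B2

Each bag holds 3 vertices, so the decomposition has width 2, which upper-bounds the treewidth. The edges 1–2–0–3–1 form a cycle, so G is not a tree and its treewidth is at least 2. The upper and lower bounds meet at 2, so that is the treewidth.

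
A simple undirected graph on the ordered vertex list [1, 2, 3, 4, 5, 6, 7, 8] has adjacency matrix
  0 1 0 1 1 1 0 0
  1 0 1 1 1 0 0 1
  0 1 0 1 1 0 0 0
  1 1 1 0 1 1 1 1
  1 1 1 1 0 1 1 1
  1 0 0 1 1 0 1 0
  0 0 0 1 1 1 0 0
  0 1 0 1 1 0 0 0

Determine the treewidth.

A width-3 tree decomposition is:
Bags: B1 = {2, 3, 4, 5}  B2 = {1, 2, 4, 5}  B3 = {1, 4, 5, 6}  B4 = {2, 4, 5, 8}  B5 = {4, 5, 6, 7}
Tree: B1–B2, B2–B3, B2–B4, B3–B5
Each bag holds 4 vertices, so the decomposition has width 3, which upper-bounds the treewidth. On the other hand G contains the 4-clique {2, 4, 5, 8}. A clique must lie in a single bag of any decomposition, so no decomposition can have width below 3. Combining the bounds, tw(G) = 3.

3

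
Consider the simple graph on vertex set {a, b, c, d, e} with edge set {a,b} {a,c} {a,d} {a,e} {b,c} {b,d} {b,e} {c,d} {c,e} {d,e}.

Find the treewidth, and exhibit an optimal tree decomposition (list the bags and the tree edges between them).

Treewidth 4.
One optimal decomposition is:
Bags: B1 = {a, b, c, d, e}
Tree: (single bag)

With just one bag of size 5, the width is 5 − 1 = 4, so tw(G) ≤ 4. Conversely, {a, b, c, d, e} is a clique of size 5, and the vertices of any clique must share a bag in every tree decomposition; so some bag has ≥ 5 vertices and tw(G) ≥ 4. Therefore the treewidth is 4.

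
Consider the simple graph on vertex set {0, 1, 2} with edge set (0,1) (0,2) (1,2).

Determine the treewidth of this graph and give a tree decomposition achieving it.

A single bag containing all 3 vertices is trivially a valid decomposition of width 2. For the lower bound, the 3 vertices {0, 1, 2} are pairwise adjacent, and any tree decomposition puts a clique entirely inside one bag — forcing width ≥ 2. Combining the bounds, tw(G) = 2.

Treewidth 2.
One such decomposition:
Bags: B1 = {0, 1, 2}
Tree: (single bag)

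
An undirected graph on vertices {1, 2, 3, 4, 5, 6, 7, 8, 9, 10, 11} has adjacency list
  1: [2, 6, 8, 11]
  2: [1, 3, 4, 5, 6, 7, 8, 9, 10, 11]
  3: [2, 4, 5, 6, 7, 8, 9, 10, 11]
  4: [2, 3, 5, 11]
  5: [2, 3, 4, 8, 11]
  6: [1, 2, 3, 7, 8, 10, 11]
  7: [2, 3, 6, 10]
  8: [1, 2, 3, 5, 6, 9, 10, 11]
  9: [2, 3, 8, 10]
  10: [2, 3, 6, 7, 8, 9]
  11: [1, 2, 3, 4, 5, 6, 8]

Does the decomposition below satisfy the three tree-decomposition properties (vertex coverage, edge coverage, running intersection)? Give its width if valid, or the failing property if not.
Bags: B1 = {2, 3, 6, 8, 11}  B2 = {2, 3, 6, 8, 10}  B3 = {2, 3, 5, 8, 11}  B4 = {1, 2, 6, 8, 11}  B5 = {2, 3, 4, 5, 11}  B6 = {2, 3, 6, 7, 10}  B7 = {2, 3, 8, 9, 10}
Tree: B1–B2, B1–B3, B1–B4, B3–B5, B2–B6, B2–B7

Yes; width 4.

Every vertex of G appears in some bag (union = {1, 2, 3, 4, 5, 6, 7, 8, 9, 10, 11}); every edge is covered by a bag; and for each vertex v the set of bags containing v is connected in the bag tree. The decomposition is therefore valid. The largest bag has 5 vertices, so the width is 4.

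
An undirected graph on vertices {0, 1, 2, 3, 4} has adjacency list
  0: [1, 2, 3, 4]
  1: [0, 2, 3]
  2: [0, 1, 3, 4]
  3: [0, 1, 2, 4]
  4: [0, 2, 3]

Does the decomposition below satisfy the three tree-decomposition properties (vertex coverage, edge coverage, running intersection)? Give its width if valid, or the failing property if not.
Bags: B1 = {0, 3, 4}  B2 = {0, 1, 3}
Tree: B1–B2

No — vertex 2 appears in no bag.

A tree decomposition must satisfy three properties: every vertex lies in some bag; for every edge, both endpoints lie together in some bag; and for every vertex, the bags containing it form a connected subtree. Here vertex 2 appears in no bag, so the decomposition is invalid.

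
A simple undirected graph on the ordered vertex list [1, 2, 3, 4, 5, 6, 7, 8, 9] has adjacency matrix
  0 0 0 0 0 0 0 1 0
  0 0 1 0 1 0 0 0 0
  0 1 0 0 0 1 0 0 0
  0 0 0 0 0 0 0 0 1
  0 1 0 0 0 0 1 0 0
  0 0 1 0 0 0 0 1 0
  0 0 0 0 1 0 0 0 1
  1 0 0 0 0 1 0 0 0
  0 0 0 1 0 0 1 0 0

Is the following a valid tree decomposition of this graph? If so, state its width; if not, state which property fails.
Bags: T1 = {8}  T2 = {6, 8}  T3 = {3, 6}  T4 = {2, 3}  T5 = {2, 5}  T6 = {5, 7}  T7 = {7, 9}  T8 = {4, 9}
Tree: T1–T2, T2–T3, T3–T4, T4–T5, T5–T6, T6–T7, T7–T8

No — vertex 1 appears in no bag.

A tree decomposition must satisfy three properties: every vertex lies in some bag; for every edge, both endpoints lie together in some bag; and for every vertex, the bags containing it form a connected subtree. Here vertex 1 appears in no bag, so the decomposition is invalid.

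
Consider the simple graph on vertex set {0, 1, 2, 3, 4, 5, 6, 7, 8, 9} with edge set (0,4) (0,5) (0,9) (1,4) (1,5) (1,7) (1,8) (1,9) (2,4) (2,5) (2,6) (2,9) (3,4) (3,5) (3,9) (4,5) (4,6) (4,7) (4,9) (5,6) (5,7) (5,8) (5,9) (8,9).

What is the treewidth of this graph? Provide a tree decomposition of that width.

The largest bag has 4 vertices, giving width 3; this decomposition certifies tw(G) ≤ 3. For the lower bound, the 4 vertices {1, 5, 8, 9} are pairwise adjacent, and any tree decomposition puts a clique entirely inside one bag — forcing width ≥ 3. Therefore the treewidth is 3.

Treewidth 3.
One optimal decomposition is:
Bags: B1 = {2, 4, 5, 9}  B2 = {3, 4, 5, 9}  B3 = {2, 4, 5, 6}  B4 = {0, 4, 5, 9}  B5 = {1, 4, 5, 9}  B6 = {1, 4, 5, 7}  B7 = {1, 5, 8, 9}
Tree: B1–B2, B1–B3, B2–B4, B4–B5, B5–B6, B5–B7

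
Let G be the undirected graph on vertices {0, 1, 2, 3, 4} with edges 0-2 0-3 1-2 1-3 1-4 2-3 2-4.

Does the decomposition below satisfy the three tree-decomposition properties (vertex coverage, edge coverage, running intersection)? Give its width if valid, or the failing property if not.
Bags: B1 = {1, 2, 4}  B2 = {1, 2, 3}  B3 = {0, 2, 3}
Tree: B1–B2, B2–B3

Every vertex of G appears in some bag (union = {0, 1, 2, 3, 4}); every edge is covered by a bag; and for each vertex v the set of bags containing v is connected in the bag tree. The decomposition is therefore valid. The largest bag has 3 vertices, so the width is 2.

Yes; width 2.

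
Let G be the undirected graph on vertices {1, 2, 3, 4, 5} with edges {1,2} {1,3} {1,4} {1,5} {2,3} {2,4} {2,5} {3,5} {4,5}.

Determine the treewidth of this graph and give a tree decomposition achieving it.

Treewidth 3.
One such decomposition:
Bags: B1 = {1, 2, 3, 5}  B2 = {1, 2, 4, 5}
Tree: B1–B2

The largest bag has 4 vertices, giving width 3; this decomposition certifies tw(G) ≤ 3. Conversely, {1, 2, 3, 5} is a clique of size 4, and the vertices of any clique must share a bag in every tree decomposition; so some bag has ≥ 4 vertices and tw(G) ≥ 3. Combining the bounds, tw(G) = 3.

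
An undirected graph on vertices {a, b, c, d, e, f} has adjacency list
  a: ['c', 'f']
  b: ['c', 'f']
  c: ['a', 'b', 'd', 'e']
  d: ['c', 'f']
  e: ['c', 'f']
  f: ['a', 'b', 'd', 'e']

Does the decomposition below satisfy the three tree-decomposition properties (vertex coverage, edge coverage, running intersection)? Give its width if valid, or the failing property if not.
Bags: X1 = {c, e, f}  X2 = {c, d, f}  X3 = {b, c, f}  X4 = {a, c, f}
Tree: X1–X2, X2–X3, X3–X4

Checking the three conditions: (i) the bags cover all of {a, b, c, d, e, f}; (ii) for each edge, some bag contains both endpoints; (iii) the bags containing any fixed vertex form a subtree. All hold, so the decomposition is valid with width 3 − 1 = 2.

Yes; width 2.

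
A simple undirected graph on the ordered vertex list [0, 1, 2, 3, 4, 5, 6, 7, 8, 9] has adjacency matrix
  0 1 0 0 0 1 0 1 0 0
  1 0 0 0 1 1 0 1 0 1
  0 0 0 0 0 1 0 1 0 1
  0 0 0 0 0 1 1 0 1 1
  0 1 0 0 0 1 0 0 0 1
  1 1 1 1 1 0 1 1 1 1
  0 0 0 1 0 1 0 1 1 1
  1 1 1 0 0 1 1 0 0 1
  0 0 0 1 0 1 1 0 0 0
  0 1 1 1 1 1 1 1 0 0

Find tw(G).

A width-3 tree decomposition is:
Bags: B1 = {1, 5, 7, 9}  B2 = {0, 1, 5, 7}  B3 = {5, 6, 7, 9}  B4 = {1, 4, 5, 9}  B5 = {3, 5, 6, 9}  B6 = {2, 5, 7, 9}  B7 = {3, 5, 6, 8}
Tree: B1–B2, B1–B3, B1–B4, B3–B5, B3–B6, B5–B7
The largest bag has 4 vertices, giving width 3; this decomposition certifies tw(G) ≤ 3. Conversely, {0, 1, 5, 7} is a clique of size 4, and the vertices of any clique must share a bag in every tree decomposition; so some bag has ≥ 4 vertices and tw(G) ≥ 3. Combining the bounds, tw(G) = 3.

3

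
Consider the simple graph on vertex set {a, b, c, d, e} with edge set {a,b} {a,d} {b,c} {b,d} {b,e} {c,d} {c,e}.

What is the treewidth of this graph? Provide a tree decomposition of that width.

Treewidth 2.
One such decomposition:
Bags: B1 = {b, c, d}  B2 = {a, b, d}  B3 = {b, c, e}
Tree: B1–B2, B1–B3

Every bag has size at most 3, so the width is 3 − 1 = 2 and tw(G) ≤ 2. Conversely, {b, c, d} is a clique of size 3, and the vertices of any clique must share a bag in every tree decomposition; so some bag has ≥ 3 vertices and tw(G) ≥ 2. Therefore the treewidth is 2.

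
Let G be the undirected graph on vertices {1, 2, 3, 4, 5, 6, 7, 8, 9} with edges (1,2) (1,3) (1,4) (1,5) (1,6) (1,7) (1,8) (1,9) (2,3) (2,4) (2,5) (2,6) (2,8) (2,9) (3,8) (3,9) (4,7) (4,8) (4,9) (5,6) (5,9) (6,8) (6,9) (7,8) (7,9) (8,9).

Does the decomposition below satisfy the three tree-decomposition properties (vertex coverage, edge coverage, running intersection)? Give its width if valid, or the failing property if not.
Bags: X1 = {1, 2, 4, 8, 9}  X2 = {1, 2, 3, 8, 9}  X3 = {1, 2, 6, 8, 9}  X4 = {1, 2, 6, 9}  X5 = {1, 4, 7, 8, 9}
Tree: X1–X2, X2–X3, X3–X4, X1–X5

A tree decomposition must satisfy three properties: every vertex lies in some bag; for every edge, both endpoints lie together in some bag; and for every vertex, the bags containing it form a connected subtree. Here vertex 5 appears in no bag, so the decomposition is invalid.

No — vertex 5 appears in no bag.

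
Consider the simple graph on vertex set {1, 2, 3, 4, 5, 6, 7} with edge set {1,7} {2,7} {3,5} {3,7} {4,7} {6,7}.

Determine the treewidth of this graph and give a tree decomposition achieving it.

Every bag has size at most 2, so the width is 2 − 1 = 1 and tw(G) ≤ 1. Since G has at least one edge (e.g. 5–3), it is not an edgeless graph, so tw(G) ≥ 1. Combining the bounds, tw(G) = 1.

Treewidth 1.
Bags: B1 = {3, 5}  B2 = {3, 7}  B3 = {2, 7}  B4 = {1, 7}  B5 = {4, 7}  B6 = {6, 7}
Tree: B1–B2, B2–B3, B2–B4, B3–B5, B5–B6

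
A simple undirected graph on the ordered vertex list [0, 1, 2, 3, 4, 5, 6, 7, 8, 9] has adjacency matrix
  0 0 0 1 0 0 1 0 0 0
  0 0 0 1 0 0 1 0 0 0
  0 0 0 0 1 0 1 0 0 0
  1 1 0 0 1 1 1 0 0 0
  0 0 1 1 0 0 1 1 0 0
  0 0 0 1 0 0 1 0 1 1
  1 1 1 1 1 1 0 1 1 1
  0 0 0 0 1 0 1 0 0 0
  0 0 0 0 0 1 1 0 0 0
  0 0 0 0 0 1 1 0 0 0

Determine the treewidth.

A width-2 tree decomposition is:
Bags: B1 = {3, 4, 6}  B2 = {0, 3, 6}  B3 = {1, 3, 6}  B4 = {2, 4, 6}  B5 = {3, 5, 6}  B6 = {4, 6, 7}  B7 = {5, 6, 9}  B8 = {5, 6, 8}
Tree: B1–B2, B2–B3, B1–B4, B1–B5, B4–B6, B5–B7, B5–B8
The largest bag has 3 vertices, giving width 2; this decomposition certifies tw(G) ≤ 2. Conversely, {2, 4, 6} is a clique of size 3, and the vertices of any clique must share a bag in every tree decomposition; so some bag has ≥ 3 vertices and tw(G) ≥ 2. Hence tw(G) = 2 exactly.

2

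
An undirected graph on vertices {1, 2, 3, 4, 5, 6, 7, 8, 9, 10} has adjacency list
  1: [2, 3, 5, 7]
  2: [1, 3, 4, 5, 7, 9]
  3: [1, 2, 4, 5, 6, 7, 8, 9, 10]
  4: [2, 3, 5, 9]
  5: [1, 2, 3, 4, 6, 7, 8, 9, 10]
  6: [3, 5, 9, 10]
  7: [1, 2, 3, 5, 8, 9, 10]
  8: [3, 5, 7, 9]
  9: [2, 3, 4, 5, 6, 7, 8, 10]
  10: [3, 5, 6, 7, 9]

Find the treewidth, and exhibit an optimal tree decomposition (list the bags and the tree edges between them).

Each bag holds 5 vertices, so the decomposition has width 4, which upper-bounds the treewidth. For the lower bound, the 5 vertices {1, 2, 3, 5, 7} are pairwise adjacent, and any tree decomposition puts a clique entirely inside one bag — forcing width ≥ 4. Combining the bounds, tw(G) = 4.

Treewidth 4.
One optimal decomposition is:
Bags: B1 = {3, 5, 7, 9, 10}  B2 = {2, 3, 5, 7, 9}  B3 = {3, 5, 6, 9, 10}  B4 = {2, 3, 4, 5, 9}  B5 = {3, 5, 7, 8, 9}  B6 = {1, 2, 3, 5, 7}
Tree: B1–B2, B1–B3, B2–B4, B2–B5, B2–B6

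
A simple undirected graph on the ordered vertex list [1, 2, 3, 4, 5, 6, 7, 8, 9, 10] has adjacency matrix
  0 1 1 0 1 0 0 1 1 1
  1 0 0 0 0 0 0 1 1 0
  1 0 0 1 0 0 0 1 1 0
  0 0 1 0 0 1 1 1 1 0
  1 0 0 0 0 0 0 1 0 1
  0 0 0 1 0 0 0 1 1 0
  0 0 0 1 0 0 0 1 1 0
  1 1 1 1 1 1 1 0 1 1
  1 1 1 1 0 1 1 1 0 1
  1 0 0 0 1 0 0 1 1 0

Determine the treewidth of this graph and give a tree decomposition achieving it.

Treewidth 3.
Bags: B1 = {3, 4, 8, 9}  B2 = {1, 3, 8, 9}  B3 = {1, 2, 8, 9}  B4 = {1, 8, 9, 10}  B5 = {4, 6, 8, 9}  B6 = {1, 5, 8, 10}  B7 = {4, 7, 8, 9}
Tree: B1–B2, B2–B3, B3–B4, B1–B5, B4–B6, B1–B7

The largest bag has 4 vertices, giving width 3; this decomposition certifies tw(G) ≤ 3. On the other hand G contains the 4-clique {1, 3, 8, 9}. A clique must lie in a single bag of any decomposition, so no decomposition can have width below 3. Combining the bounds, tw(G) = 3.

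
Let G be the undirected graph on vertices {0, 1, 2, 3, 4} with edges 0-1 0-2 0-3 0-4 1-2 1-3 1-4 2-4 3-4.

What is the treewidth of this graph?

A width-3 tree decomposition is:
Bags: B1 = {0, 1, 2, 4}  B2 = {0, 1, 3, 4}
Tree: B1–B2
Every bag has size at most 4, so the width is 4 − 1 = 3 and tw(G) ≤ 3. For the lower bound, the 4 vertices {0, 1, 2, 4} are pairwise adjacent, and any tree decomposition puts a clique entirely inside one bag — forcing width ≥ 3. Therefore the treewidth is 3.

3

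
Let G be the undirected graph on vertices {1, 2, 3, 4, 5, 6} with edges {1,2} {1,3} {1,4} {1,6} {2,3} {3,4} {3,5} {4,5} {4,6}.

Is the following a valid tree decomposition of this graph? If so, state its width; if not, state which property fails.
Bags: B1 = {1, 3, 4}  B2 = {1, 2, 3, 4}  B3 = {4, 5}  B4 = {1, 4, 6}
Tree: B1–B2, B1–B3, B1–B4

A tree decomposition must satisfy three properties: every vertex lies in some bag; for every edge, both endpoints lie together in some bag; and for every vertex, the bags containing it form a connected subtree. Here edge (3,5) lies in no bag, so the decomposition is invalid.

No — edge (3,5) lies in no bag.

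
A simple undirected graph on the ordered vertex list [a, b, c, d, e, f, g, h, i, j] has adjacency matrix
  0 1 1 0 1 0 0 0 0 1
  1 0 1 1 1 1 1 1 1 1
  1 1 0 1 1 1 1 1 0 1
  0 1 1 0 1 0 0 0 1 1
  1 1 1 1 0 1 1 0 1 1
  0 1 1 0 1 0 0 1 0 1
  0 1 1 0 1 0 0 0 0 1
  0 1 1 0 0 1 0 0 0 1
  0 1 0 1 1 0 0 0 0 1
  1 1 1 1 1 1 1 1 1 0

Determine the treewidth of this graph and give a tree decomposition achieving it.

Each bag holds 5 vertices, so the decomposition has width 4, which upper-bounds the treewidth. On the other hand G contains the 5-clique {b, c, d, e, j}. A clique must lie in a single bag of any decomposition, so no decomposition can have width below 4. Therefore the treewidth is 4.

Treewidth 4.
One such decomposition:
Bags: B1 = {b, c, d, e, j}  B2 = {a, b, c, e, j}  B3 = {b, c, e, g, j}  B4 = {b, c, e, f, j}  B5 = {b, c, f, h, j}  B6 = {b, d, e, i, j}
Tree: B1–B2, B1–B3, B3–B4, B4–B5, B1–B6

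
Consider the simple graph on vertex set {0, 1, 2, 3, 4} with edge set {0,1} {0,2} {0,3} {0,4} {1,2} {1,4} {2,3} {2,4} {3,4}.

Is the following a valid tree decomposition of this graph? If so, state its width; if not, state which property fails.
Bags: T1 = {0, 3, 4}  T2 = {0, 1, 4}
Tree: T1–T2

No — vertex 2 appears in no bag.

A tree decomposition must satisfy three properties: every vertex lies in some bag; for every edge, both endpoints lie together in some bag; and for every vertex, the bags containing it form a connected subtree. Here vertex 2 appears in no bag, so the decomposition is invalid.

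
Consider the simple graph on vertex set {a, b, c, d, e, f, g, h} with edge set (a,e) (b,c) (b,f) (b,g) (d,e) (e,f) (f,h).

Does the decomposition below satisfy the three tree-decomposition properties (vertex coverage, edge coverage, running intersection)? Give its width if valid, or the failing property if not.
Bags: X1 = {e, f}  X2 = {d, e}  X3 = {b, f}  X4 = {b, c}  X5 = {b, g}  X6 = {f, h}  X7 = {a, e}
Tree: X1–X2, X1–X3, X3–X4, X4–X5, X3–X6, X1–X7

Yes; width 1.

Checking the three conditions: (i) the bags cover all of {a, b, c, d, e, f, g, h}; (ii) for each edge, some bag contains both endpoints; (iii) the bags containing any fixed vertex form a subtree. All hold, so the decomposition is valid with width 2 − 1 = 1.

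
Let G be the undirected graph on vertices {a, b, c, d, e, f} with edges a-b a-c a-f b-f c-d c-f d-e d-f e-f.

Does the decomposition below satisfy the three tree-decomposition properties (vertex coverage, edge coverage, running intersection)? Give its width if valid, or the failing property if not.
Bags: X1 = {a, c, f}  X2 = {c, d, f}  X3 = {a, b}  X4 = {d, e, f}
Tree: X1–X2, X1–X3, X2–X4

A tree decomposition must satisfy three properties: every vertex lies in some bag; for every edge, both endpoints lie together in some bag; and for every vertex, the bags containing it form a connected subtree. Here edge (f,b) lies in no bag, so the decomposition is invalid.

No — edge (f,b) lies in no bag.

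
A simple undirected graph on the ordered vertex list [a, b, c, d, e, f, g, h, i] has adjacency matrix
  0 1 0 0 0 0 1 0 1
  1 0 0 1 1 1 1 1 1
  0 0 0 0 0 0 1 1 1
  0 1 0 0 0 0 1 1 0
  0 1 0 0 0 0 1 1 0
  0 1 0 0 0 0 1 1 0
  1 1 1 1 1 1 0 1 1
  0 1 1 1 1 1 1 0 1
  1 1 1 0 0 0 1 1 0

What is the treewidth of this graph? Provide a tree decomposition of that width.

Treewidth 3.
One optimal decomposition is:
Bags: B1 = {c, g, h, i}  B2 = {b, g, h, i}  B3 = {a, b, g, i}  B4 = {b, f, g, h}  B5 = {b, d, g, h}  B6 = {b, e, g, h}
Tree: B1–B2, B2–B3, B2–B4, B2–B5, B5–B6

Each bag holds 4 vertices, so the decomposition has width 3, which upper-bounds the treewidth. Conversely, {c, g, h, i} is a clique of size 4, and the vertices of any clique must share a bag in every tree decomposition; so some bag has ≥ 4 vertices and tw(G) ≥ 3. Combining the bounds, tw(G) = 3.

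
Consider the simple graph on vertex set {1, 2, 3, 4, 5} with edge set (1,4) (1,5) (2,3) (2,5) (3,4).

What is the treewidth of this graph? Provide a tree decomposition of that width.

Treewidth 2.
One such decomposition:
Bags: B1 = {1, 4, 5}  B2 = {3, 4, 5}  B3 = {2, 3, 5}
Tree: B1–B2, B2–B3

The largest bag has 3 vertices, giving width 2; this decomposition certifies tw(G) ≤ 2. The edges 5–1–4–3–2–5 form a cycle, so G is not a tree and its treewidth is at least 2. Therefore the treewidth is 2.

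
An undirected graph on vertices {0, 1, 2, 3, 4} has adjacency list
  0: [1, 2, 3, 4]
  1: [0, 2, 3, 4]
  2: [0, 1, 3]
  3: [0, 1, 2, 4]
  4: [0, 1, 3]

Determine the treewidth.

A width-3 tree decomposition is:
Bags: B1 = {0, 1, 2, 3}  B2 = {0, 1, 3, 4}
Tree: B1–B2
Each bag holds 4 vertices, so the decomposition has width 3, which upper-bounds the treewidth. On the other hand G contains the 4-clique {0, 1, 2, 3}. A clique must lie in a single bag of any decomposition, so no decomposition can have width below 3. Combining the bounds, tw(G) = 3.

3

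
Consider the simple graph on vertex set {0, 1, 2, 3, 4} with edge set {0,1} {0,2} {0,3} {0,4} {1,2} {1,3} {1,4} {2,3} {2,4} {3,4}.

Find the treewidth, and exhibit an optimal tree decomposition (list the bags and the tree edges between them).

Treewidth 4.
Bags: B1 = {0, 1, 2, 3, 4}
Tree: (single bag)

With just one bag of size 5, the width is 5 − 1 = 4, so tw(G) ≤ 4. On the other hand G contains the 5-clique {0, 1, 2, 3, 4}. A clique must lie in a single bag of any decomposition, so no decomposition can have width below 4. Combining the bounds, tw(G) = 4.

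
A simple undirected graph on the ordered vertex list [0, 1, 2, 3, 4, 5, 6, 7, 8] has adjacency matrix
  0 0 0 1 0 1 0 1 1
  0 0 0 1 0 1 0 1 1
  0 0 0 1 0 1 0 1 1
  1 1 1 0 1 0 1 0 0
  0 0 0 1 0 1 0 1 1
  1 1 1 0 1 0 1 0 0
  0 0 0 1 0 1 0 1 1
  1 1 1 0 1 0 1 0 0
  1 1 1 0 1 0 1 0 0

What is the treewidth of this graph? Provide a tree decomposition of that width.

Treewidth 4.
One such decomposition:
Bags: B1 = {3, 5, 6, 7, 8}  B2 = {3, 4, 5, 7, 8}  B3 = {1, 3, 5, 7, 8}  B4 = {0, 3, 5, 7, 8}  B5 = {2, 3, 5, 7, 8}
Tree: B1–B2, B2–B3, B3–B4, B4–B5

The largest bag has 5 vertices, giving width 4; this decomposition certifies tw(G) ≤ 4. For the lower bound: the 5 vertex sets {6,7}, {4,5}, {1,8}, {3}, {0} are disjoint, each induces a connected subgraph, and every pair is joined by at least one edge of G. Contracting each set to a single vertex therefore yields K_{5} as a minor, and since treewidth is minor-monotone, tw(G) ≥ tw(K_{5}) = 4. Therefore the treewidth is 4.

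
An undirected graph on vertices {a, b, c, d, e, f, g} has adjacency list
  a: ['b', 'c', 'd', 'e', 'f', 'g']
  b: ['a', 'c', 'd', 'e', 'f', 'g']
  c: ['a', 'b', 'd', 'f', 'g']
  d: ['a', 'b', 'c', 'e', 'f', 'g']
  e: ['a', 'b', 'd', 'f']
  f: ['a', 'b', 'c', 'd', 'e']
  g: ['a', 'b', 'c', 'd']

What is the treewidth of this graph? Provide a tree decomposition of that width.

Treewidth 4.
One such decomposition:
Bags: B1 = {a, b, c, d, g}  B2 = {a, b, c, d, f}  B3 = {a, b, d, e, f}
Tree: B1–B2, B2–B3

Every bag has size at most 5, so the width is 5 − 1 = 4 and tw(G) ≤ 4. Conversely, {a, b, d, e, f} is a clique of size 5, and the vertices of any clique must share a bag in every tree decomposition; so some bag has ≥ 5 vertices and tw(G) ≥ 4. Hence tw(G) = 4 exactly.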